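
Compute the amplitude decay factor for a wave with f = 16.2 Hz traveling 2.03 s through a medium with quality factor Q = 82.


pi*f*t/Q = pi*16.2*2.03/82 = 1.259932
A/A0 = exp(-1.259932) = 0.283673

0.283673


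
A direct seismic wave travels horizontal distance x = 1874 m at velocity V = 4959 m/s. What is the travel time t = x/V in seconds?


t = x / V
= 1874 / 4959
= 0.3779 s

0.3779


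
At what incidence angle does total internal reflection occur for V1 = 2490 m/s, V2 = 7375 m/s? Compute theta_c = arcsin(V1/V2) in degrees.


V1/V2 = 2490/7375 = 0.337627
theta_c = arcsin(0.337627) = 19.7324 degrees

19.7324


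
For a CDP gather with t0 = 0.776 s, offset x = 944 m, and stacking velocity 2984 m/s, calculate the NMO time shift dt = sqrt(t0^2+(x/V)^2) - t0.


x/Vnmo = 944/2984 = 0.316354
(x/Vnmo)^2 = 0.10008
t0^2 = 0.602176
sqrt(0.602176 + 0.10008) = 0.838007
dt = 0.838007 - 0.776 = 0.062007

0.062007


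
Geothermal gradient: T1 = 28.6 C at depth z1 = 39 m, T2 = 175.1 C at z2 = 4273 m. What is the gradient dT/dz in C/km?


dT = 175.1 - 28.6 = 146.5 C
dz = 4273 - 39 = 4234 m
gradient = dT/dz * 1000 = 146.5/4234 * 1000 = 34.6009 C/km

34.6009


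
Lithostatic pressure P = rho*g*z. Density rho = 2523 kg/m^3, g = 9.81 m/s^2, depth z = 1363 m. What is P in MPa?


P = rho * g * z / 1e6
= 2523 * 9.81 * 1363 / 1e6
= 33735108.69 / 1e6
= 33.7351 MPa

33.7351


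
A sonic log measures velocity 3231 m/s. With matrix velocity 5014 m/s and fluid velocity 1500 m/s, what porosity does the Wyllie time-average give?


1/V - 1/Vm = 1/3231 - 1/5014 = 0.00011006
1/Vf - 1/Vm = 1/1500 - 1/5014 = 0.00046723
phi = 0.00011006 / 0.00046723 = 0.2356

0.2356


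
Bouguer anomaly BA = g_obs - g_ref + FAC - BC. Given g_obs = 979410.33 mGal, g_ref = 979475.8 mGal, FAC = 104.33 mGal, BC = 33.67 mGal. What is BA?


BA = g_obs - g_ref + FAC - BC
= 979410.33 - 979475.8 + 104.33 - 33.67
= 5.19 mGal

5.19


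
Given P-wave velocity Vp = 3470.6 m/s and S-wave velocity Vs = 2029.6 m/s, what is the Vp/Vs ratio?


Vp/Vs = 3470.6 / 2029.6
= 1.71

1.71


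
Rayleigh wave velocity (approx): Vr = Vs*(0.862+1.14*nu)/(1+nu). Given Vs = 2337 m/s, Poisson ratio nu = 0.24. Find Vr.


Numerator factor = 0.862 + 1.14*0.24 = 1.1356
Denominator = 1 + 0.24 = 1.24
Vr = 2337 * 1.1356 / 1.24 = 2140.24 m/s

2140.24


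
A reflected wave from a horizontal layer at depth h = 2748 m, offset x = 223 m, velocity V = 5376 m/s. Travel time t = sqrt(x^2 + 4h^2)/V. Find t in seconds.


x^2 + 4h^2 = 223^2 + 4*2748^2 = 49729 + 30206016 = 30255745
sqrt(30255745) = 5500.5222
t = 5500.5222 / 5376 = 1.0232 s

1.0232


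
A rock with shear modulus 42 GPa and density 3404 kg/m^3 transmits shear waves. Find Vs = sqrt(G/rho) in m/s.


Convert G to Pa: G = 42e9 Pa
Compute G/rho = 42e9 / 3404 = 12338425.3819
Vs = sqrt(12338425.3819) = 3512.61 m/s

3512.61


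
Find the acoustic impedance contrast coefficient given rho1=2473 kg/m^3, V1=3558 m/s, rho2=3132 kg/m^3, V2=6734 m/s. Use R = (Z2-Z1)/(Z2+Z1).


Z1 = 2473 * 3558 = 8798934
Z2 = 3132 * 6734 = 21090888
R = (21090888 - 8798934) / (21090888 + 8798934) = 12291954 / 29889822 = 0.4112

0.4112


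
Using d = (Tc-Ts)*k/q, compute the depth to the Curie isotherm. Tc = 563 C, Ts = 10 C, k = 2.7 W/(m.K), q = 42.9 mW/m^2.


T_Curie - T_surf = 563 - 10 = 553 C
Convert q to W/m^2: 42.9 mW/m^2 = 0.0429 W/m^2
d = 553 * 2.7 / 0.0429 = 34804.2 m

34804.2


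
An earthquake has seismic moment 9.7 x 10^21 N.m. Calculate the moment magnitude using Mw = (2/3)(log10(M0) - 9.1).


log10(M0) = log10(9.7 x 10^21) = 21.9868
Mw = 2/3 * (21.9868 - 9.1)
= 2/3 * 12.8868
= 8.59

8.59


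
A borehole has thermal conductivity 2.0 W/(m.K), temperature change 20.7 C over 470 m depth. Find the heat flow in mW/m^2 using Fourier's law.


q = k * dT / dz * 1000
= 2.0 * 20.7 / 470 * 1000
= 0.088085 * 1000
= 88.0851 mW/m^2

88.0851


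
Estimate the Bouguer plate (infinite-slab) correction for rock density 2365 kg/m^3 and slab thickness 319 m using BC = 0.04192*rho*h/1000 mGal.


BC = 0.04192 * rho * h / 1000
= 0.04192 * 2365 * 319 / 1000
= 31.6259 mGal

31.6259


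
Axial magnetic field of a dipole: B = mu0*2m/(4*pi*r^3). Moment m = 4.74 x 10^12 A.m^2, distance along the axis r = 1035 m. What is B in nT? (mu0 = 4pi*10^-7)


m = 4.74 x 10^12 = 4740000000000 A.m^2
2m = 9480000000000 A.m^2
r^3 = 1035^3 = 1108717875
B = (4pi*10^-7) * 9480000000000 / (4*pi * 1108717875) * 1e9
= 11912919.342412 / 13932559724.01 * 1e9
= 855041.685 nT

855041.685


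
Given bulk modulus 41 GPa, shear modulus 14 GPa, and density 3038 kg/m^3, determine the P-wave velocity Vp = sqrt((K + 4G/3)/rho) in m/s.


First compute the effective modulus:
K + 4G/3 = 41e9 + 4*14e9/3 = 59666666666.67 Pa
Then divide by density:
59666666666.67 / 3038 = 19640114.1102 Pa/(kg/m^3)
Take the square root:
Vp = sqrt(19640114.1102) = 4431.72 m/s

4431.72


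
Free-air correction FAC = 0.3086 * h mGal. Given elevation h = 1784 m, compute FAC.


FAC = 0.3086 * h
= 0.3086 * 1784
= 550.5424 mGal

550.5424


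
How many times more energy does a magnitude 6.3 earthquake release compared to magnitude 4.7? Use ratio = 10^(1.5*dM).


M2 - M1 = 6.3 - 4.7 = 1.6
1.5 * 1.6 = 2.4
ratio = 10^2.4 = 251.19

251.19


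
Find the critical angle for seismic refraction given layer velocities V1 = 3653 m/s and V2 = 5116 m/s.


V1/V2 = 3653/5116 = 0.714034
theta_c = arcsin(0.714034) = 45.5641 degrees

45.5641


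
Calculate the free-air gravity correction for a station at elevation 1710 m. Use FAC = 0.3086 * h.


FAC = 0.3086 * h
= 0.3086 * 1710
= 527.706 mGal

527.706


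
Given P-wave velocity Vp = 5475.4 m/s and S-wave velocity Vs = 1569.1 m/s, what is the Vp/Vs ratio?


Vp/Vs = 5475.4 / 1569.1
= 3.4895

3.4895


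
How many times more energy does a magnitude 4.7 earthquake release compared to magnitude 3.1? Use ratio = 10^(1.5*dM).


M2 - M1 = 4.7 - 3.1 = 1.6
1.5 * 1.6 = 2.4
ratio = 10^2.4 = 251.19

251.19


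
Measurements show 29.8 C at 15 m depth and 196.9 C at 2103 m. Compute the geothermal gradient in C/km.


dT = 196.9 - 29.8 = 167.1 C
dz = 2103 - 15 = 2088 m
gradient = dT/dz * 1000 = 167.1/2088 * 1000 = 80.0287 C/km

80.0287


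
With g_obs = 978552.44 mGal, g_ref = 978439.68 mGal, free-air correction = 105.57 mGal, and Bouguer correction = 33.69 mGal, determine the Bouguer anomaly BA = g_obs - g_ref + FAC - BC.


BA = g_obs - g_ref + FAC - BC
= 978552.44 - 978439.68 + 105.57 - 33.69
= 184.64 mGal

184.64


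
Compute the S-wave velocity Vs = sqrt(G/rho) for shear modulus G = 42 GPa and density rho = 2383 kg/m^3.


Convert G to Pa: G = 42e9 Pa
Compute G/rho = 42e9 / 2383 = 17624842.6353
Vs = sqrt(17624842.6353) = 4198.2 m/s

4198.2


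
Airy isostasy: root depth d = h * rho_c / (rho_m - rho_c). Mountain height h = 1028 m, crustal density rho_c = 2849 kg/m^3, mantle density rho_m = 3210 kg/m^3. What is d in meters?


rho_m - rho_c = 3210 - 2849 = 361
d = 1028 * 2849 / 361
= 2928772 / 361
= 8112.94 m

8112.94


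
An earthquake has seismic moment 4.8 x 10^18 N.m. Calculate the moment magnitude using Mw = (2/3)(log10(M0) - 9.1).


log10(M0) = log10(4.8 x 10^18) = 18.6812
Mw = 2/3 * (18.6812 - 9.1)
= 2/3 * 9.5812
= 6.39

6.39


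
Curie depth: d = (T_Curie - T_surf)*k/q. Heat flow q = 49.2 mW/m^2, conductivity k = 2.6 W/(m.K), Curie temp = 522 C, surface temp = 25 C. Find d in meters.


T_Curie - T_surf = 522 - 25 = 497 C
Convert q to W/m^2: 49.2 mW/m^2 = 0.0492 W/m^2
d = 497 * 2.6 / 0.0492 = 26264.23 m

26264.23


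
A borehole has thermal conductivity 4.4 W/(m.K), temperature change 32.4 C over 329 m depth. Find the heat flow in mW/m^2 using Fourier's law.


q = k * dT / dz * 1000
= 4.4 * 32.4 / 329 * 1000
= 0.433313 * 1000
= 433.3131 mW/m^2

433.3131


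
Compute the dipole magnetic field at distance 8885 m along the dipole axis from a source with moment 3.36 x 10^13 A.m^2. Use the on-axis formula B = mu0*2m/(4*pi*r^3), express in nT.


m = 3.36 x 10^13 = 33600000000000 A.m^2
2m = 67200000000000 A.m^2
r^3 = 8885^3 = 701410554125
B = (4pi*10^-7) * 67200000000000 / (4*pi * 701410554125) * 1e9
= 84446010.528494 / 8814184975957.78 * 1e9
= 9580.6942 nT

9580.6942


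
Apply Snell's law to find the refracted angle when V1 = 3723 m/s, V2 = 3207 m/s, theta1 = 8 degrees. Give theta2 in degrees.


sin(theta1) = sin(8 deg) = 0.139173
sin(theta2) = V2/V1 * sin(theta1) = 3207/3723 * 0.139173 = 0.119884
theta2 = arcsin(0.119884) = 6.8854 degrees

6.8854


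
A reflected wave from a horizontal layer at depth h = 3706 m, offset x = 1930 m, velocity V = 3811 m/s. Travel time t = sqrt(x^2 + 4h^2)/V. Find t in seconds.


x^2 + 4h^2 = 1930^2 + 4*3706^2 = 3724900 + 54937744 = 58662644
sqrt(58662644) = 7659.1543
t = 7659.1543 / 3811 = 2.0097 s

2.0097


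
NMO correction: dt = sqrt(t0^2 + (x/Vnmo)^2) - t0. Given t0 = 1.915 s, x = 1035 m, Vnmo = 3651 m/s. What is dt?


x/Vnmo = 1035/3651 = 0.283484
(x/Vnmo)^2 = 0.080363
t0^2 = 3.667225
sqrt(3.667225 + 0.080363) = 1.935869
dt = 1.935869 - 1.915 = 0.020869

0.020869


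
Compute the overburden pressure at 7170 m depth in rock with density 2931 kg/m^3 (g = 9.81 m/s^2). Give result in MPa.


P = rho * g * z / 1e6
= 2931 * 9.81 * 7170 / 1e6
= 206159798.7 / 1e6
= 206.1598 MPa

206.1598


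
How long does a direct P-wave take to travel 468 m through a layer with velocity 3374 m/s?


t = x / V
= 468 / 3374
= 0.1387 s

0.1387


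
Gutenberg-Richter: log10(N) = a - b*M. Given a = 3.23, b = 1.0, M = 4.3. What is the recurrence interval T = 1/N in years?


log10(N) = 3.23 - 1.0*4.3 = -1.07
N = 10^-1.07 = 0.085114
T = 1/N = 1/0.085114 = 11.749 years

11.749


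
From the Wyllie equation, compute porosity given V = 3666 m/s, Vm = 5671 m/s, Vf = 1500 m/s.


1/V - 1/Vm = 1/3666 - 1/5671 = 9.644e-05
1/Vf - 1/Vm = 1/1500 - 1/5671 = 0.00049033
phi = 9.644e-05 / 0.00049033 = 0.1967

0.1967


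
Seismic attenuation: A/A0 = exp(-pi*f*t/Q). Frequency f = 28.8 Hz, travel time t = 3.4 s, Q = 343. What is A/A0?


pi*f*t/Q = pi*28.8*3.4/343 = 0.896865
A/A0 = exp(-0.896865) = 0.407846

0.407846


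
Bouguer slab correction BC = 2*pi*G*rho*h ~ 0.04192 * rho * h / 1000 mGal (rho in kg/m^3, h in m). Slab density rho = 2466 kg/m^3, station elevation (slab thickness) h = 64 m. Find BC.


BC = 0.04192 * rho * h / 1000
= 0.04192 * 2466 * 64 / 1000
= 6.616 mGal

6.616


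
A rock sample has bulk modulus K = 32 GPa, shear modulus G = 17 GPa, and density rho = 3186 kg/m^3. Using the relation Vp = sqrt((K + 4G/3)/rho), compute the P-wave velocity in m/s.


First compute the effective modulus:
K + 4G/3 = 32e9 + 4*17e9/3 = 54666666666.67 Pa
Then divide by density:
54666666666.67 / 3186 = 17158401.3392 Pa/(kg/m^3)
Take the square root:
Vp = sqrt(17158401.3392) = 4142.27 m/s

4142.27


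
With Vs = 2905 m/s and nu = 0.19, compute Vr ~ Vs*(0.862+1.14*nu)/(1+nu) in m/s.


Numerator factor = 0.862 + 1.14*0.19 = 1.0786
Denominator = 1 + 0.19 = 1.19
Vr = 2905 * 1.0786 / 1.19 = 2633.05 m/s

2633.05


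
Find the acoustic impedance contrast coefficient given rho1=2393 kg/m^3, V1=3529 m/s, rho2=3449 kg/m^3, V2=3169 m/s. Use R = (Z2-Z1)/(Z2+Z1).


Z1 = 2393 * 3529 = 8444897
Z2 = 3449 * 3169 = 10929881
R = (10929881 - 8444897) / (10929881 + 8444897) = 2484984 / 19374778 = 0.1283

0.1283


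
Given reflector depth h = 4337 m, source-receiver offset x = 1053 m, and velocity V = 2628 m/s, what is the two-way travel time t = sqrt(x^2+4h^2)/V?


x^2 + 4h^2 = 1053^2 + 4*4337^2 = 1108809 + 75238276 = 76347085
sqrt(76347085) = 8737.6819
t = 8737.6819 / 2628 = 3.3248 s

3.3248


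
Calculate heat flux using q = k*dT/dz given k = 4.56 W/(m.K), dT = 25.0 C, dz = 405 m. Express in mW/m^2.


q = k * dT / dz * 1000
= 4.56 * 25.0 / 405 * 1000
= 0.281481 * 1000
= 281.4815 mW/m^2

281.4815


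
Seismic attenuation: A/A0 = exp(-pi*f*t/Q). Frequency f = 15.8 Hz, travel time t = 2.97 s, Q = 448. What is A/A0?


pi*f*t/Q = pi*15.8*2.97/448 = 0.329068
A/A0 = exp(-0.329068) = 0.719594

0.719594


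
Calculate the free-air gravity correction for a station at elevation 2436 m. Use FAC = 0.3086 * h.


FAC = 0.3086 * h
= 0.3086 * 2436
= 751.7496 mGal

751.7496


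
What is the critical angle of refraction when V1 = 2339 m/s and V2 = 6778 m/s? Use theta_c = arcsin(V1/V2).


V1/V2 = 2339/6778 = 0.345087
theta_c = arcsin(0.345087) = 20.1871 degrees

20.1871


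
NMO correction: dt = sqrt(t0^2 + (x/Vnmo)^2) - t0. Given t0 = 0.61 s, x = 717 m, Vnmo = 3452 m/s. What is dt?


x/Vnmo = 717/3452 = 0.207706
(x/Vnmo)^2 = 0.043142
t0^2 = 0.3721
sqrt(0.3721 + 0.043142) = 0.644392
dt = 0.644392 - 0.61 = 0.034392

0.034392


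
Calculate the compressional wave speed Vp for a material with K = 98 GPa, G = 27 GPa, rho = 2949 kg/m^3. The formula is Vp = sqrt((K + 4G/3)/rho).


First compute the effective modulus:
K + 4G/3 = 98e9 + 4*27e9/3 = 134000000000.0 Pa
Then divide by density:
134000000000.0 / 2949 = 45439131.9091 Pa/(kg/m^3)
Take the square root:
Vp = sqrt(45439131.9091) = 6740.86 m/s

6740.86


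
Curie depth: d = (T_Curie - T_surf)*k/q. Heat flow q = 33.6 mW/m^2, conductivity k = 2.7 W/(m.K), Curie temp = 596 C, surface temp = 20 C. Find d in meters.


T_Curie - T_surf = 596 - 20 = 576 C
Convert q to W/m^2: 33.6 mW/m^2 = 0.0336 W/m^2
d = 576 * 2.7 / 0.0336 = 46285.71 m

46285.71


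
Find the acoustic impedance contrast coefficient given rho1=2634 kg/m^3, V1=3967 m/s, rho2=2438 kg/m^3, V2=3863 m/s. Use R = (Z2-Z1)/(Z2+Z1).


Z1 = 2634 * 3967 = 10449078
Z2 = 2438 * 3863 = 9417994
R = (9417994 - 10449078) / (9417994 + 10449078) = -1031084 / 19867072 = -0.0519

-0.0519


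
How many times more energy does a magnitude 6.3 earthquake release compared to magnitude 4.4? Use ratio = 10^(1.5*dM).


M2 - M1 = 6.3 - 4.4 = 1.9
1.5 * 1.9 = 2.85
ratio = 10^2.85 = 707.95

707.95


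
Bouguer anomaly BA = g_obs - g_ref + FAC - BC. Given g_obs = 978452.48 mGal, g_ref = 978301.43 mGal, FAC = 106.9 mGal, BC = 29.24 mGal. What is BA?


BA = g_obs - g_ref + FAC - BC
= 978452.48 - 978301.43 + 106.9 - 29.24
= 228.71 mGal

228.71


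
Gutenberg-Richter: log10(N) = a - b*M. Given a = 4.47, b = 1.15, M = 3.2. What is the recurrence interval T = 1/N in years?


log10(N) = 4.47 - 1.15*3.2 = 0.79
N = 10^0.79 = 6.16595
T = 1/N = 1/6.16595 = 0.1622 years

0.1622


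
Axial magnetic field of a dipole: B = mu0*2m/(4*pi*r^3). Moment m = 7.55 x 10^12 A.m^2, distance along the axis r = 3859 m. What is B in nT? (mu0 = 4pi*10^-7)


m = 7.55 x 10^12 = 7550000000000 A.m^2
2m = 15100000000000 A.m^2
r^3 = 3859^3 = 57467768779
B = (4pi*10^-7) * 15100000000000 / (4*pi * 57467768779) * 1e9
= 18975219.627682 / 722161280857.21 * 1e9
= 26275.5982 nT

26275.5982


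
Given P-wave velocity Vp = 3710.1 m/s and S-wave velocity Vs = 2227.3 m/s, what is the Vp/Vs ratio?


Vp/Vs = 3710.1 / 2227.3
= 1.6657

1.6657


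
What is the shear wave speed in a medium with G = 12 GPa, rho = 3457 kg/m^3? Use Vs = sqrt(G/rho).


Convert G to Pa: G = 12e9 Pa
Compute G/rho = 12e9 / 3457 = 3471217.8189
Vs = sqrt(3471217.8189) = 1863.12 m/s

1863.12


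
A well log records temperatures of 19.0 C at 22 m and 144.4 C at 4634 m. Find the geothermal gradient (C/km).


dT = 144.4 - 19.0 = 125.4 C
dz = 4634 - 22 = 4612 m
gradient = dT/dz * 1000 = 125.4/4612 * 1000 = 27.1899 C/km

27.1899


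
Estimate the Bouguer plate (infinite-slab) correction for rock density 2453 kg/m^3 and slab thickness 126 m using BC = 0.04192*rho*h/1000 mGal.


BC = 0.04192 * rho * h / 1000
= 0.04192 * 2453 * 126 / 1000
= 12.9565 mGal

12.9565


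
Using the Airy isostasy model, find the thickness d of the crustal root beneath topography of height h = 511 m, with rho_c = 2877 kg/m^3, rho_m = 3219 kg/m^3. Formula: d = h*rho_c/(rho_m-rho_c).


rho_m - rho_c = 3219 - 2877 = 342
d = 511 * 2877 / 342
= 1470147 / 342
= 4298.68 m

4298.68


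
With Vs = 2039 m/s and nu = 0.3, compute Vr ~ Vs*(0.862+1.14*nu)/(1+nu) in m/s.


Numerator factor = 0.862 + 1.14*0.3 = 1.204
Denominator = 1 + 0.3 = 1.3
Vr = 2039 * 1.204 / 1.3 = 1888.43 m/s

1888.43


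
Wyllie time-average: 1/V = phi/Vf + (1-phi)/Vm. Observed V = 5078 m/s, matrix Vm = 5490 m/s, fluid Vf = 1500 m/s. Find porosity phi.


1/V - 1/Vm = 1/5078 - 1/5490 = 1.478e-05
1/Vf - 1/Vm = 1/1500 - 1/5490 = 0.00048452
phi = 1.478e-05 / 0.00048452 = 0.0305

0.0305


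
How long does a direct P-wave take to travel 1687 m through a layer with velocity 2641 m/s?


t = x / V
= 1687 / 2641
= 0.6388 s

0.6388


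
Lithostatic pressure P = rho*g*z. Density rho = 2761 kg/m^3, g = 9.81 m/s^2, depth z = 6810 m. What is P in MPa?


P = rho * g * z / 1e6
= 2761 * 9.81 * 6810 / 1e6
= 184451642.1 / 1e6
= 184.4516 MPa

184.4516


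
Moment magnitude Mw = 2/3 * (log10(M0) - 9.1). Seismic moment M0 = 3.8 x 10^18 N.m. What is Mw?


log10(M0) = log10(3.8 x 10^18) = 18.5798
Mw = 2/3 * (18.5798 - 9.1)
= 2/3 * 9.4798
= 6.32

6.32


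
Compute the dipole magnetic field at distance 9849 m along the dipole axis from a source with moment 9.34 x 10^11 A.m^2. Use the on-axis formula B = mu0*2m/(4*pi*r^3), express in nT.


m = 9.34 x 10^11 = 934000000000 A.m^2
2m = 1868000000000 A.m^2
r^3 = 9849^3 = 955380587049
B = (4pi*10^-7) * 1868000000000 / (4*pi * 955380587049) * 1e9
= 2347398.030762 / 12005666534621.77 * 1e9
= 195.5242 nT

195.5242


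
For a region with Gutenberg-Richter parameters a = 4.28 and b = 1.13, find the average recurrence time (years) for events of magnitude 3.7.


log10(N) = 4.28 - 1.13*3.7 = 0.099
N = 10^0.099 = 1.25603
T = 1/N = 1/1.25603 = 0.7962 years

0.7962


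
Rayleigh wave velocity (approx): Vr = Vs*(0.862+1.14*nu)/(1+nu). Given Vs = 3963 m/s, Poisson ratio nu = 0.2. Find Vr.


Numerator factor = 0.862 + 1.14*0.2 = 1.09
Denominator = 1 + 0.2 = 1.2
Vr = 3963 * 1.09 / 1.2 = 3599.72 m/s

3599.72


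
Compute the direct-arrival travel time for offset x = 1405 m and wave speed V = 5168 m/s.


t = x / V
= 1405 / 5168
= 0.2719 s

0.2719


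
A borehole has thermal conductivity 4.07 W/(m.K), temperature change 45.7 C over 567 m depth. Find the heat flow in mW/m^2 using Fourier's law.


q = k * dT / dz * 1000
= 4.07 * 45.7 / 567 * 1000
= 0.328041 * 1000
= 328.0406 mW/m^2

328.0406


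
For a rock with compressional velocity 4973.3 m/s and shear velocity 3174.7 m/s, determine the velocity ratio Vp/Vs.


Vp/Vs = 4973.3 / 3174.7
= 1.5665

1.5665


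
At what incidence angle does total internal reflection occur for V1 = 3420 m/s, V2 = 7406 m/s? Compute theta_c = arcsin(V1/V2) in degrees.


V1/V2 = 3420/7406 = 0.461788
theta_c = arcsin(0.461788) = 27.5025 degrees

27.5025


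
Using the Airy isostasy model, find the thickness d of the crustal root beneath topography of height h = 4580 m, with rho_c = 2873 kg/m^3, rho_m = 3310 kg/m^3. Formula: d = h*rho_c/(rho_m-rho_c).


rho_m - rho_c = 3310 - 2873 = 437
d = 4580 * 2873 / 437
= 13158340 / 437
= 30110.62 m

30110.62


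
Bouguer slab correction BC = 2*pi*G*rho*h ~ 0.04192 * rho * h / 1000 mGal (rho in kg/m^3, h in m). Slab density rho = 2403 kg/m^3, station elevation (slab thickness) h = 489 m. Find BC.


BC = 0.04192 * rho * h / 1000
= 0.04192 * 2403 * 489 / 1000
= 49.2588 mGal

49.2588


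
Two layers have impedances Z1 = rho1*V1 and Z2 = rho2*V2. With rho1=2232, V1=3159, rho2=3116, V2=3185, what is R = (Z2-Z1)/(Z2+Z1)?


Z1 = 2232 * 3159 = 7050888
Z2 = 3116 * 3185 = 9924460
R = (9924460 - 7050888) / (9924460 + 7050888) = 2873572 / 16975348 = 0.1693

0.1693


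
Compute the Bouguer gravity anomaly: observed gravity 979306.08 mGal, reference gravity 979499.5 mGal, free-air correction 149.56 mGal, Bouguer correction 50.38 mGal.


BA = g_obs - g_ref + FAC - BC
= 979306.08 - 979499.5 + 149.56 - 50.38
= -94.24 mGal

-94.24


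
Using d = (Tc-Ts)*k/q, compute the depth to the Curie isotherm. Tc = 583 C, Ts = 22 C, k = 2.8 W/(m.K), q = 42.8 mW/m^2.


T_Curie - T_surf = 583 - 22 = 561 C
Convert q to W/m^2: 42.8 mW/m^2 = 0.0428 W/m^2
d = 561 * 2.8 / 0.0428 = 36700.93 m

36700.93


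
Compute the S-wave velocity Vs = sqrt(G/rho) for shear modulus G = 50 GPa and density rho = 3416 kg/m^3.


Convert G to Pa: G = 50e9 Pa
Compute G/rho = 50e9 / 3416 = 14637002.3419
Vs = sqrt(14637002.3419) = 3825.83 m/s

3825.83


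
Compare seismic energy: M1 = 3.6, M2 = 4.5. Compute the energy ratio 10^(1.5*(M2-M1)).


M2 - M1 = 4.5 - 3.6 = 0.9
1.5 * 0.9 = 1.35
ratio = 10^1.35 = 22.39

22.39


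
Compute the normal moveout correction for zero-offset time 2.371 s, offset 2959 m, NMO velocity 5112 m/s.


x/Vnmo = 2959/5112 = 0.578834
(x/Vnmo)^2 = 0.335049
t0^2 = 5.621641
sqrt(5.621641 + 0.335049) = 2.440633
dt = 2.440633 - 2.371 = 0.069633

0.069633


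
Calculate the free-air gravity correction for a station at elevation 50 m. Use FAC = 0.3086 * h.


FAC = 0.3086 * h
= 0.3086 * 50
= 15.43 mGal

15.43


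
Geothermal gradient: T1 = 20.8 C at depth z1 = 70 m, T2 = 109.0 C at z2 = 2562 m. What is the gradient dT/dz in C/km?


dT = 109.0 - 20.8 = 88.2 C
dz = 2562 - 70 = 2492 m
gradient = dT/dz * 1000 = 88.2/2492 * 1000 = 35.3933 C/km

35.3933


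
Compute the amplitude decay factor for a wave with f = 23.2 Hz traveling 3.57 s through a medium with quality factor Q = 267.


pi*f*t/Q = pi*23.2*3.57/267 = 0.974529
A/A0 = exp(-0.974529) = 0.37737

0.37737


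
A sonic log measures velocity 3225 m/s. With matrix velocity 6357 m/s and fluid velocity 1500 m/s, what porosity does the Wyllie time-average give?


1/V - 1/Vm = 1/3225 - 1/6357 = 0.00015277
1/Vf - 1/Vm = 1/1500 - 1/6357 = 0.00050936
phi = 0.00015277 / 0.00050936 = 0.2999

0.2999


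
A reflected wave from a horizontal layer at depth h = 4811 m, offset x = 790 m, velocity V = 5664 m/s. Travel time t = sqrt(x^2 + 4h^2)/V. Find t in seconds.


x^2 + 4h^2 = 790^2 + 4*4811^2 = 624100 + 92582884 = 93206984
sqrt(93206984) = 9654.3764
t = 9654.3764 / 5664 = 1.7045 s

1.7045


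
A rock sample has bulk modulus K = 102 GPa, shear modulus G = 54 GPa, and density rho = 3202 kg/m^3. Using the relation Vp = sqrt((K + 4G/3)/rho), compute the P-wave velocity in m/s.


First compute the effective modulus:
K + 4G/3 = 102e9 + 4*54e9/3 = 174000000000.0 Pa
Then divide by density:
174000000000.0 / 3202 = 54341036.852 Pa/(kg/m^3)
Take the square root:
Vp = sqrt(54341036.852) = 7371.64 m/s

7371.64


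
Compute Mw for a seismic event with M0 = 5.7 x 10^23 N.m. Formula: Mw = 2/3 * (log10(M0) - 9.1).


log10(M0) = log10(5.7 x 10^23) = 23.7559
Mw = 2/3 * (23.7559 - 9.1)
= 2/3 * 14.6559
= 9.77

9.77


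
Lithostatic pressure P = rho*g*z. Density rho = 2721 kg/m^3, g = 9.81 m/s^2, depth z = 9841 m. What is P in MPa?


P = rho * g * z / 1e6
= 2721 * 9.81 * 9841 / 1e6
= 262685911.41 / 1e6
= 262.6859 MPa

262.6859


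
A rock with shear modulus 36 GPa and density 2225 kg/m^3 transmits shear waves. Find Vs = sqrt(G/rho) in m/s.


Convert G to Pa: G = 36e9 Pa
Compute G/rho = 36e9 / 2225 = 16179775.2809
Vs = sqrt(16179775.2809) = 4022.41 m/s

4022.41


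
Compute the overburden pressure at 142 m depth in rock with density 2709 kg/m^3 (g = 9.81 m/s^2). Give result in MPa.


P = rho * g * z / 1e6
= 2709 * 9.81 * 142 / 1e6
= 3773691.18 / 1e6
= 3.7737 MPa

3.7737


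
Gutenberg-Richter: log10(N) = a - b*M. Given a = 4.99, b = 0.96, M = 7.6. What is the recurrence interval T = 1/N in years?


log10(N) = 4.99 - 0.96*7.6 = -2.306
N = 10^-2.306 = 0.004943
T = 1/N = 1/0.004943 = 202.3019 years

202.3019


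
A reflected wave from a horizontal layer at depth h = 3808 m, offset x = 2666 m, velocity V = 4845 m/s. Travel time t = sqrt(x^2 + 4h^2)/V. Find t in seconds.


x^2 + 4h^2 = 2666^2 + 4*3808^2 = 7107556 + 58003456 = 65111012
sqrt(65111012) = 8069.1395
t = 8069.1395 / 4845 = 1.6655 s

1.6655


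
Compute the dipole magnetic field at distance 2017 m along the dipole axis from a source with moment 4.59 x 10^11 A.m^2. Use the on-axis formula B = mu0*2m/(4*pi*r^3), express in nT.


m = 4.59 x 10^11 = 459000000000 A.m^2
2m = 918000000000 A.m^2
r^3 = 2017^3 = 8205738913
B = (4pi*10^-7) * 918000000000 / (4*pi * 8205738913) * 1e9
= 1153592.822398 / 103116356345.43 * 1e9
= 11187.2923 nT

11187.2923


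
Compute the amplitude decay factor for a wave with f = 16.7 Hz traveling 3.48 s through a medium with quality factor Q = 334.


pi*f*t/Q = pi*16.7*3.48/334 = 0.546637
A/A0 = exp(-0.546637) = 0.578893

0.578893


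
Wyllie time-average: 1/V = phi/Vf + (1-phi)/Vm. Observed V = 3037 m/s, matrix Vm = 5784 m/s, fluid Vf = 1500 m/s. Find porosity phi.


1/V - 1/Vm = 1/3037 - 1/5784 = 0.00015638
1/Vf - 1/Vm = 1/1500 - 1/5784 = 0.00049378
phi = 0.00015638 / 0.00049378 = 0.3167

0.3167


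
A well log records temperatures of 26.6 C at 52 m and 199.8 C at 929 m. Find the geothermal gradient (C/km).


dT = 199.8 - 26.6 = 173.2 C
dz = 929 - 52 = 877 m
gradient = dT/dz * 1000 = 173.2/877 * 1000 = 197.4914 C/km

197.4914


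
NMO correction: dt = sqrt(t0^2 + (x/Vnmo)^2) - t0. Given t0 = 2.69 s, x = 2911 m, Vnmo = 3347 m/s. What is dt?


x/Vnmo = 2911/3347 = 0.869734
(x/Vnmo)^2 = 0.756437
t0^2 = 7.2361
sqrt(7.2361 + 0.756437) = 2.827108
dt = 2.827108 - 2.69 = 0.137108

0.137108


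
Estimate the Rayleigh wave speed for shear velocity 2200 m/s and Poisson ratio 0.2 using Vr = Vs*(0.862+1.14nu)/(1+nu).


Numerator factor = 0.862 + 1.14*0.2 = 1.09
Denominator = 1 + 0.2 = 1.2
Vr = 2200 * 1.09 / 1.2 = 1998.33 m/s

1998.33


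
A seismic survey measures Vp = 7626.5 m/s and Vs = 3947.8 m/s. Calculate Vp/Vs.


Vp/Vs = 7626.5 / 3947.8
= 1.9318

1.9318


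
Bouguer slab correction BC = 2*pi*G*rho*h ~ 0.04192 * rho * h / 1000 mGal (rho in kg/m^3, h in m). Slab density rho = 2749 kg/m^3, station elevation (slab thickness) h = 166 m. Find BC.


BC = 0.04192 * rho * h / 1000
= 0.04192 * 2749 * 166 / 1000
= 19.1295 mGal

19.1295


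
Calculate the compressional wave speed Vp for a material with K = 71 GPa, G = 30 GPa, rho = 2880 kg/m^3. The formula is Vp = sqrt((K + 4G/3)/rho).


First compute the effective modulus:
K + 4G/3 = 71e9 + 4*30e9/3 = 111000000000.0 Pa
Then divide by density:
111000000000.0 / 2880 = 38541666.6667 Pa/(kg/m^3)
Take the square root:
Vp = sqrt(38541666.6667) = 6208.19 m/s

6208.19


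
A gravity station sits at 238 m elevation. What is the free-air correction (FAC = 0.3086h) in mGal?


FAC = 0.3086 * h
= 0.3086 * 238
= 73.4468 mGal

73.4468


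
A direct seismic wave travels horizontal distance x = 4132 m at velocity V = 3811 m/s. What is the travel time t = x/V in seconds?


t = x / V
= 4132 / 3811
= 1.0842 s

1.0842


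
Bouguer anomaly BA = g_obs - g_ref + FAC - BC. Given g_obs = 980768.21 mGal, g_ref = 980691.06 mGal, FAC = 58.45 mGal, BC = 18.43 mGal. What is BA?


BA = g_obs - g_ref + FAC - BC
= 980768.21 - 980691.06 + 58.45 - 18.43
= 117.17 mGal

117.17


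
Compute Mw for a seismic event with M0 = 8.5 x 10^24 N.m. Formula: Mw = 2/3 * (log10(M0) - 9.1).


log10(M0) = log10(8.5 x 10^24) = 24.9294
Mw = 2/3 * (24.9294 - 9.1)
= 2/3 * 15.8294
= 10.55

10.55


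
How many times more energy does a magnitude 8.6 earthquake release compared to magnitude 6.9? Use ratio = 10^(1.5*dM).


M2 - M1 = 8.6 - 6.9 = 1.7
1.5 * 1.7 = 2.55
ratio = 10^2.55 = 354.81

354.81


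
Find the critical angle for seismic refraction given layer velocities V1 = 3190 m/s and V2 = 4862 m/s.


V1/V2 = 3190/4862 = 0.656109
theta_c = arcsin(0.656109) = 41.0038 degrees

41.0038


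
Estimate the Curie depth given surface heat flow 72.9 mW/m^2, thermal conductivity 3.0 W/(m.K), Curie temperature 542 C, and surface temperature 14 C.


T_Curie - T_surf = 542 - 14 = 528 C
Convert q to W/m^2: 72.9 mW/m^2 = 0.0729 W/m^2
d = 528 * 3.0 / 0.0729 = 21728.4 m

21728.4


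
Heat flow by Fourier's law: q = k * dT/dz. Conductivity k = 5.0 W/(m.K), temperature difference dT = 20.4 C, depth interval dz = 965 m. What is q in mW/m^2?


q = k * dT / dz * 1000
= 5.0 * 20.4 / 965 * 1000
= 0.105699 * 1000
= 105.6995 mW/m^2

105.6995


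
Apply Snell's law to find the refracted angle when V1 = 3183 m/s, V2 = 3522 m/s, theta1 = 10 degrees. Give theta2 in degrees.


sin(theta1) = sin(10 deg) = 0.173648
sin(theta2) = V2/V1 * sin(theta1) = 3522/3183 * 0.173648 = 0.192142
theta2 = arcsin(0.192142) = 11.0778 degrees

11.0778


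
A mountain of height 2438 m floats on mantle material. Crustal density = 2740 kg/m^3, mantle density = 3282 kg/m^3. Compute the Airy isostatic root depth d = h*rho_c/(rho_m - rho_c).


rho_m - rho_c = 3282 - 2740 = 542
d = 2438 * 2740 / 542
= 6680120 / 542
= 12324.94 m

12324.94


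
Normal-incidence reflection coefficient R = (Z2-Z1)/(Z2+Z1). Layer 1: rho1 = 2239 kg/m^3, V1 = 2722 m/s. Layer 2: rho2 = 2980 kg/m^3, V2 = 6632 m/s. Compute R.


Z1 = 2239 * 2722 = 6094558
Z2 = 2980 * 6632 = 19763360
R = (19763360 - 6094558) / (19763360 + 6094558) = 13668802 / 25857918 = 0.5286

0.5286


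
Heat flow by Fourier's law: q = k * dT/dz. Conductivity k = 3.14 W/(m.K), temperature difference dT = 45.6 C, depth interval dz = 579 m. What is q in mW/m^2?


q = k * dT / dz * 1000
= 3.14 * 45.6 / 579 * 1000
= 0.247295 * 1000
= 247.2953 mW/m^2

247.2953


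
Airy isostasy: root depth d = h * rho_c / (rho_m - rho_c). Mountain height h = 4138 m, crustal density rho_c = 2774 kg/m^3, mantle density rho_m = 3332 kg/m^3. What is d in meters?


rho_m - rho_c = 3332 - 2774 = 558
d = 4138 * 2774 / 558
= 11478812 / 558
= 20571.35 m

20571.35


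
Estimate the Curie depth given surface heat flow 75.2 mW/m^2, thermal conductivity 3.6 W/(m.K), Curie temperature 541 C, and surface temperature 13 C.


T_Curie - T_surf = 541 - 13 = 528 C
Convert q to W/m^2: 75.2 mW/m^2 = 0.0752 W/m^2
d = 528 * 3.6 / 0.0752 = 25276.6 m

25276.6


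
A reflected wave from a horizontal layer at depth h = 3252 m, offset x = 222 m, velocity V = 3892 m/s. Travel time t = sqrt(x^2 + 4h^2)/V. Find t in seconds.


x^2 + 4h^2 = 222^2 + 4*3252^2 = 49284 + 42302016 = 42351300
sqrt(42351300) = 6507.7876
t = 6507.7876 / 3892 = 1.6721 s

1.6721


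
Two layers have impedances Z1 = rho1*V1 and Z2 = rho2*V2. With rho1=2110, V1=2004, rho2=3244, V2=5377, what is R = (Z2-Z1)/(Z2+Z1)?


Z1 = 2110 * 2004 = 4228440
Z2 = 3244 * 5377 = 17442988
R = (17442988 - 4228440) / (17442988 + 4228440) = 13214548 / 21671428 = 0.6098

0.6098


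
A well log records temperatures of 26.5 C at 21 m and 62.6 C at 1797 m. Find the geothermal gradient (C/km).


dT = 62.6 - 26.5 = 36.1 C
dz = 1797 - 21 = 1776 m
gradient = dT/dz * 1000 = 36.1/1776 * 1000 = 20.3266 C/km

20.3266


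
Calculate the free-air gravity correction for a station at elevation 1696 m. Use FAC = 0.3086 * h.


FAC = 0.3086 * h
= 0.3086 * 1696
= 523.3856 mGal

523.3856


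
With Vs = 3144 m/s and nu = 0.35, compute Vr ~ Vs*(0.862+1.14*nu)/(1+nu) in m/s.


Numerator factor = 0.862 + 1.14*0.35 = 1.261
Denominator = 1 + 0.35 = 1.35
Vr = 3144 * 1.261 / 1.35 = 2936.73 m/s

2936.73


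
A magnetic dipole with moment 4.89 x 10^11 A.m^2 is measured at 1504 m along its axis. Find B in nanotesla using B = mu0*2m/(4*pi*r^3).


m = 4.89 x 10^11 = 489000000000 A.m^2
2m = 978000000000 A.m^2
r^3 = 1504^3 = 3402072064
B = (4pi*10^-7) * 978000000000 / (4*pi * 3402072064) * 1e9
= 1228991.046084 / 42751698412.98 * 1e9
= 28747.1865 nT

28747.1865


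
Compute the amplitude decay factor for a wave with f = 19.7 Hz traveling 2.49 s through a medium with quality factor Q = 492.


pi*f*t/Q = pi*19.7*2.49/492 = 0.313221
A/A0 = exp(-0.313221) = 0.731089

0.731089


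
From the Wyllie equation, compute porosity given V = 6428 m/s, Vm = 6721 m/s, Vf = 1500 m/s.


1/V - 1/Vm = 1/6428 - 1/6721 = 6.78e-06
1/Vf - 1/Vm = 1/1500 - 1/6721 = 0.00051788
phi = 6.78e-06 / 0.00051788 = 0.0131

0.0131


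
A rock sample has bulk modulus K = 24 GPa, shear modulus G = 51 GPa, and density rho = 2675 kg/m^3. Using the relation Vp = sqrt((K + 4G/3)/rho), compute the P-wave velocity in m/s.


First compute the effective modulus:
K + 4G/3 = 24e9 + 4*51e9/3 = 92000000000.0 Pa
Then divide by density:
92000000000.0 / 2675 = 34392523.3645 Pa/(kg/m^3)
Take the square root:
Vp = sqrt(34392523.3645) = 5864.51 m/s

5864.51


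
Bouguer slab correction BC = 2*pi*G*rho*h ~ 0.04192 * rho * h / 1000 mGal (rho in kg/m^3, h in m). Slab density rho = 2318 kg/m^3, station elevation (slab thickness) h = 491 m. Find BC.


BC = 0.04192 * rho * h / 1000
= 0.04192 * 2318 * 491 / 1000
= 47.7107 mGal

47.7107


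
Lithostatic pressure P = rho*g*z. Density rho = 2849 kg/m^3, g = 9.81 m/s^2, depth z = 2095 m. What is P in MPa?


P = rho * g * z / 1e6
= 2849 * 9.81 * 2095 / 1e6
= 58552505.55 / 1e6
= 58.5525 MPa

58.5525


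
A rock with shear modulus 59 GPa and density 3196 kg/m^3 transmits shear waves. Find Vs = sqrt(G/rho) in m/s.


Convert G to Pa: G = 59e9 Pa
Compute G/rho = 59e9 / 3196 = 18460575.7196
Vs = sqrt(18460575.7196) = 4296.58 m/s

4296.58


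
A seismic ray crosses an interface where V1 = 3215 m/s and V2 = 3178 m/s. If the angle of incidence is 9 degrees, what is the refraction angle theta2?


sin(theta1) = sin(9 deg) = 0.156434
sin(theta2) = V2/V1 * sin(theta1) = 3178/3215 * 0.156434 = 0.154634
theta2 = arcsin(0.154634) = 8.8956 degrees

8.8956


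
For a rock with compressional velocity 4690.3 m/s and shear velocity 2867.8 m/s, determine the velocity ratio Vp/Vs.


Vp/Vs = 4690.3 / 2867.8
= 1.6355

1.6355


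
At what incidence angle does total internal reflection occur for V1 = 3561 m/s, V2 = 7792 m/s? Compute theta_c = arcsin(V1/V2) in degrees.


V1/V2 = 3561/7792 = 0.457007
theta_c = arcsin(0.457007) = 27.1942 degrees

27.1942


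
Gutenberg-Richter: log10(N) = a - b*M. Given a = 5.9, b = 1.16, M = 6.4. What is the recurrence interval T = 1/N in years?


log10(N) = 5.9 - 1.16*6.4 = -1.524
N = 10^-1.524 = 0.029923
T = 1/N = 1/0.029923 = 33.4195 years

33.4195


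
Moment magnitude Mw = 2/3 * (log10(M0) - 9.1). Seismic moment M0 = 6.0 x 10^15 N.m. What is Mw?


log10(M0) = log10(6.0 x 10^15) = 15.7782
Mw = 2/3 * (15.7782 - 9.1)
= 2/3 * 6.6782
= 4.45

4.45


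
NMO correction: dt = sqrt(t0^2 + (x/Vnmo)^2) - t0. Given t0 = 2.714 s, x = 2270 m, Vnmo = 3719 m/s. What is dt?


x/Vnmo = 2270/3719 = 0.610379
(x/Vnmo)^2 = 0.372563
t0^2 = 7.365796
sqrt(7.365796 + 0.372563) = 2.781791
dt = 2.781791 - 2.714 = 0.067791

0.067791


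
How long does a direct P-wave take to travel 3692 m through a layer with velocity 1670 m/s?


t = x / V
= 3692 / 1670
= 2.2108 s

2.2108


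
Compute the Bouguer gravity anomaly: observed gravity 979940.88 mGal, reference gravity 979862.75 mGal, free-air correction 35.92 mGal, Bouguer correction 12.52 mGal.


BA = g_obs - g_ref + FAC - BC
= 979940.88 - 979862.75 + 35.92 - 12.52
= 101.53 mGal

101.53


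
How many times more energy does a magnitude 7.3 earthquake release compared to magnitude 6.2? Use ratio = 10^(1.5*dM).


M2 - M1 = 7.3 - 6.2 = 1.1
1.5 * 1.1 = 1.65
ratio = 10^1.65 = 44.67

44.67


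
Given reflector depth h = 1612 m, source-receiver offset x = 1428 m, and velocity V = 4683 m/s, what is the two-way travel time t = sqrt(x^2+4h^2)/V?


x^2 + 4h^2 = 1428^2 + 4*1612^2 = 2039184 + 10394176 = 12433360
sqrt(12433360) = 3526.097
t = 3526.097 / 4683 = 0.753 s

0.753


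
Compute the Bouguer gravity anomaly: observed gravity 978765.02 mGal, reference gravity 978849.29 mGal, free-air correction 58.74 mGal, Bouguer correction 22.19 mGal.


BA = g_obs - g_ref + FAC - BC
= 978765.02 - 978849.29 + 58.74 - 22.19
= -47.72 mGal

-47.72


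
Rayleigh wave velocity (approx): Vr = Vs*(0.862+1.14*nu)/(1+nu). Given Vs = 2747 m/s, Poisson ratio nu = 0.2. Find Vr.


Numerator factor = 0.862 + 1.14*0.2 = 1.09
Denominator = 1 + 0.2 = 1.2
Vr = 2747 * 1.09 / 1.2 = 2495.19 m/s

2495.19


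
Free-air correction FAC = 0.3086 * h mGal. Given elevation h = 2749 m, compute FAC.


FAC = 0.3086 * h
= 0.3086 * 2749
= 848.3414 mGal

848.3414


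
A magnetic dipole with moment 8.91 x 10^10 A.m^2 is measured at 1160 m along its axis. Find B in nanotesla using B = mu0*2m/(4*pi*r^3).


m = 8.91 x 10^10 = 89100000000 A.m^2
2m = 178200000000 A.m^2
r^3 = 1160^3 = 1560896000
B = (4pi*10^-7) * 178200000000 / (4*pi * 1560896000) * 1e9
= 223932.724348 / 19614797626.47 * 1e9
= 11416.5197 nT

11416.5197


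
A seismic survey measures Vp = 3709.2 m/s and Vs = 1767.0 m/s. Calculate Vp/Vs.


Vp/Vs = 3709.2 / 1767.0
= 2.0992

2.0992


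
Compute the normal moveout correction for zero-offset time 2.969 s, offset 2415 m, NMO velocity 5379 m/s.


x/Vnmo = 2415/5379 = 0.448968
(x/Vnmo)^2 = 0.201572
t0^2 = 8.814961
sqrt(8.814961 + 0.201572) = 3.002754
dt = 3.002754 - 2.969 = 0.033754

0.033754


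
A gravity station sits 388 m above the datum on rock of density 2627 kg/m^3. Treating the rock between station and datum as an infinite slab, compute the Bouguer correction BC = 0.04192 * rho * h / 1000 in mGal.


BC = 0.04192 * rho * h / 1000
= 0.04192 * 2627 * 388 / 1000
= 42.728 mGal

42.728


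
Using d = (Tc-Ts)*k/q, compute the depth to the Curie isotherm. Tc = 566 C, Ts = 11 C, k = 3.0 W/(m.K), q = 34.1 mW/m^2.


T_Curie - T_surf = 566 - 11 = 555 C
Convert q to W/m^2: 34.1 mW/m^2 = 0.0341 W/m^2
d = 555 * 3.0 / 0.0341 = 48826.98 m

48826.98


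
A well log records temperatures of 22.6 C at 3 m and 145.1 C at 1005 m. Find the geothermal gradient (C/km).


dT = 145.1 - 22.6 = 122.5 C
dz = 1005 - 3 = 1002 m
gradient = dT/dz * 1000 = 122.5/1002 * 1000 = 122.2555 C/km

122.2555


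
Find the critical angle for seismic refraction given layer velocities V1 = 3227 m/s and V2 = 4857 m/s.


V1/V2 = 3227/4857 = 0.664402
theta_c = arcsin(0.664402) = 41.6365 degrees

41.6365


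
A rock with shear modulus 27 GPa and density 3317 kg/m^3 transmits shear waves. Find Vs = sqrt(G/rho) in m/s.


Convert G to Pa: G = 27e9 Pa
Compute G/rho = 27e9 / 3317 = 8139885.4386
Vs = sqrt(8139885.4386) = 2853.05 m/s

2853.05


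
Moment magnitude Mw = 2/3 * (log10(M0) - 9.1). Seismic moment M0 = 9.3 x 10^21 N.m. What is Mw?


log10(M0) = log10(9.3 x 10^21) = 21.9685
Mw = 2/3 * (21.9685 - 9.1)
= 2/3 * 12.8685
= 8.58

8.58


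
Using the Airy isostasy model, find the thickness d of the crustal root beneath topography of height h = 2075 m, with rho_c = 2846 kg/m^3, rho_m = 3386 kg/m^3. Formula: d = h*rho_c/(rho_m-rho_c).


rho_m - rho_c = 3386 - 2846 = 540
d = 2075 * 2846 / 540
= 5905450 / 540
= 10936.02 m

10936.02


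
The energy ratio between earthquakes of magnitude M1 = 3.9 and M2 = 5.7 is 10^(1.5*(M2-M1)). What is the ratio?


M2 - M1 = 5.7 - 3.9 = 1.8
1.5 * 1.8 = 2.7
ratio = 10^2.7 = 501.19

501.19


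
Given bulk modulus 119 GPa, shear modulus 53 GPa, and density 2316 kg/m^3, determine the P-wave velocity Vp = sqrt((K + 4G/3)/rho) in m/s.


First compute the effective modulus:
K + 4G/3 = 119e9 + 4*53e9/3 = 189666666666.67 Pa
Then divide by density:
189666666666.67 / 2316 = 81894070.236 Pa/(kg/m^3)
Take the square root:
Vp = sqrt(81894070.236) = 9049.53 m/s

9049.53


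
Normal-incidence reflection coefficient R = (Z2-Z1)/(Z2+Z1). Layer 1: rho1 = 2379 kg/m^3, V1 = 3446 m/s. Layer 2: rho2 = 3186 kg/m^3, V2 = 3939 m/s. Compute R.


Z1 = 2379 * 3446 = 8198034
Z2 = 3186 * 3939 = 12549654
R = (12549654 - 8198034) / (12549654 + 8198034) = 4351620 / 20747688 = 0.2097

0.2097


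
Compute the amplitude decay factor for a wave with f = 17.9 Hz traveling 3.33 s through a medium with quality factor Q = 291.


pi*f*t/Q = pi*17.9*3.33/291 = 0.643508
A/A0 = exp(-0.643508) = 0.525446

0.525446
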